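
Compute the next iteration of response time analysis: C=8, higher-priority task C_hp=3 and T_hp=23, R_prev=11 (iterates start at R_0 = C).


R_next = C + ceil(R_prev / T_hp) * C_hp
ceil(11 / 23) = ceil(0.4783) = 1
Interference = 1 * 3 = 3
R_next = 8 + 3 = 11
R_next = R_prev, so the iteration has converged (response time = 11).

11


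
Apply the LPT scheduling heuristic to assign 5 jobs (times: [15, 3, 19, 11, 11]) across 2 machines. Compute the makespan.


Sort jobs in decreasing order (LPT): [19, 15, 11, 11, 3]
Assign each job to the least loaded machine:
  Machine 1: jobs [19, 11], load = 30
  Machine 2: jobs [15, 11, 3], load = 29
Makespan = max load = 30

30


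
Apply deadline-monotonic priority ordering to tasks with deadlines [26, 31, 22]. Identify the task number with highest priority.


Sort tasks by relative deadline (ascending):
  Task 3: deadline = 22
  Task 1: deadline = 26
  Task 2: deadline = 31
Priority order (highest first): [3, 1, 2]
Highest priority task = 3

3


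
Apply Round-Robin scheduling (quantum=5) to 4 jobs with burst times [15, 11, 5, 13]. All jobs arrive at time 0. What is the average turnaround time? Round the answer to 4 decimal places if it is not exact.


Time quantum = 5
Execution trace:
  J1 runs 5 units, time = 5
  J2 runs 5 units, time = 10
  J3 runs 5 units, time = 15
  J4 runs 5 units, time = 20
  J1 runs 5 units, time = 25
  J2 runs 5 units, time = 30
  J4 runs 5 units, time = 35
  J1 runs 5 units, time = 40
  J2 runs 1 units, time = 41
  J4 runs 3 units, time = 44
Finish times: [40, 41, 15, 44]
Average turnaround = 140/4 = 35.0

35.0


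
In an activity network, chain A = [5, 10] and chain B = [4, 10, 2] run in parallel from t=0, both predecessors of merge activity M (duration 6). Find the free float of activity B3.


ES(B3) = sum of predecessors on chain B = 14
EF(B3) = ES + duration = 14 + 2 = 16
Successor of B3 is M. ES(M) = max(sum(A), sum(B)) = max(15, 16) = 16
Free float = ES(successor) - EF(current) = 16 - 16 = 0

0


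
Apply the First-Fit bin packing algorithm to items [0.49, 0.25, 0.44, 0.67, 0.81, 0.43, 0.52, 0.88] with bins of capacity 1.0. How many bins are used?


Place items sequentially using First-Fit:
  Item 0.49 -> new Bin 1
  Item 0.25 -> Bin 1 (now 0.74)
  Item 0.44 -> new Bin 2
  Item 0.67 -> new Bin 3
  Item 0.81 -> new Bin 4
  Item 0.43 -> Bin 2 (now 0.87)
  Item 0.52 -> new Bin 5
  Item 0.88 -> new Bin 6
Total bins used = 6

6


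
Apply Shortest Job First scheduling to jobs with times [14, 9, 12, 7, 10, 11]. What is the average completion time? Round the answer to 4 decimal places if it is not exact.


SJF order (ascending): [7, 9, 10, 11, 12, 14]
Completion times:
  Job 1: burst=7, C=7
  Job 2: burst=9, C=16
  Job 3: burst=10, C=26
  Job 4: burst=11, C=37
  Job 5: burst=12, C=49
  Job 6: burst=14, C=63
Average completion = 198/6 = 33.0

33.0


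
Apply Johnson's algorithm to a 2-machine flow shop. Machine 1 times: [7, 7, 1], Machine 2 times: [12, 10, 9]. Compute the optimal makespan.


Apply Johnson's rule:
  Group 1 (a <= b): [(3, 1, 9), (1, 7, 12), (2, 7, 10)]
  Group 2 (a > b): []
Optimal job order: [3, 1, 2]
Schedule:
  Job 3: M1 done at 1, M2 done at 10
  Job 1: M1 done at 8, M2 done at 22
  Job 2: M1 done at 15, M2 done at 32
Makespan = 32

32


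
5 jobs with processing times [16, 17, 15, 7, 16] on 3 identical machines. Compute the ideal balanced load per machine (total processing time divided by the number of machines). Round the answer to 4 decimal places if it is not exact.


Total processing time = 16 + 17 + 15 + 7 + 16 = 71
Number of machines = 3
Ideal balanced load = 71 / 3 = 23.6667

23.6667


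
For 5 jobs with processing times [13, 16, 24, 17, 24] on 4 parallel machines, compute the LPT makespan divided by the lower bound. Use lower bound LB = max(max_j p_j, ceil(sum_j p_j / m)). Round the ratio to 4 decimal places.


LPT order: [24, 24, 17, 16, 13]
Machine loads after assignment: [24, 24, 17, 29]
LPT makespan = 29
Lower bound = max(max_job, ceil(total/4)) = max(24, 24) = 24
Ratio = 29 / 24 = 1.2083

1.2083


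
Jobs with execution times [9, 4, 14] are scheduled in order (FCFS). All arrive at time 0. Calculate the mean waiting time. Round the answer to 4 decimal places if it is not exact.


FCFS order (as given): [9, 4, 14]
Waiting times:
  Job 1: wait = 0
  Job 2: wait = 9
  Job 3: wait = 13
Sum of waiting times = 22
Average waiting time = 22/3 = 7.3333

7.3333


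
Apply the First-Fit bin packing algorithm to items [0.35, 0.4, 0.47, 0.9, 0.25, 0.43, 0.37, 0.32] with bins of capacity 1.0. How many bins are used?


Place items sequentially using First-Fit:
  Item 0.35 -> new Bin 1
  Item 0.4 -> Bin 1 (now 0.75)
  Item 0.47 -> new Bin 2
  Item 0.9 -> new Bin 3
  Item 0.25 -> Bin 1 (now 1.0)
  Item 0.43 -> Bin 2 (now 0.9)
  Item 0.37 -> new Bin 4
  Item 0.32 -> Bin 4 (now 0.69)
Total bins used = 4

4


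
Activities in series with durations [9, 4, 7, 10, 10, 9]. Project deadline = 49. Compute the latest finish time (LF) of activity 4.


LF(activity 4) = deadline - sum of successor durations
Successors: activities 5 through 6 with durations [10, 9]
Sum of successor durations = 19
LF = 49 - 19 = 30

30


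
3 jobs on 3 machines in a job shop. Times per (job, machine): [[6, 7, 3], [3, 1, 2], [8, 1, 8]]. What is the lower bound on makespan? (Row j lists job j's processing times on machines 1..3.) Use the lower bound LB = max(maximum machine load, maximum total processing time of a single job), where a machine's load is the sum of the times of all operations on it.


Machine loads:
  Machine 1: 6 + 3 + 8 = 17
  Machine 2: 7 + 1 + 1 = 9
  Machine 3: 3 + 2 + 8 = 13
Max machine load = 17
Job totals:
  Job 1: 16
  Job 2: 6
  Job 3: 17
Max job total = 17
Lower bound = max(17, 17) = 17

17


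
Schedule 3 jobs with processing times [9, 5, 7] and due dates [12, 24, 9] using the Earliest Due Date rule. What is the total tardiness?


Sort by due date (EDD order): [(7, 9), (9, 12), (5, 24)]
Compute completion times and tardiness:
  Job 1: p=7, d=9, C=7, tardiness=max(0,7-9)=0
  Job 2: p=9, d=12, C=16, tardiness=max(0,16-12)=4
  Job 3: p=5, d=24, C=21, tardiness=max(0,21-24)=0
Total tardiness = 4

4


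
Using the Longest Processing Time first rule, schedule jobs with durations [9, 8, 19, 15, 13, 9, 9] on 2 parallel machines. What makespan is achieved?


Sort jobs in decreasing order (LPT): [19, 15, 13, 9, 9, 9, 8]
Assign each job to the least loaded machine:
  Machine 1: jobs [19, 9, 9, 8], load = 45
  Machine 2: jobs [15, 13, 9], load = 37
Makespan = max load = 45

45


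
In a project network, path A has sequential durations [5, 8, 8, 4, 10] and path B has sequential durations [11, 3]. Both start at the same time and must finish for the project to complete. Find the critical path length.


Path A total = 5 + 8 + 8 + 4 + 10 = 35
Path B total = 11 + 3 = 14
Critical path = longest path = max(35, 14) = 35

35


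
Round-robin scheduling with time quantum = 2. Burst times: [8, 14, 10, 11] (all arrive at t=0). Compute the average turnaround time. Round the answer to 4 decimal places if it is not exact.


Time quantum = 2
Execution trace:
  J1 runs 2 units, time = 2
  J2 runs 2 units, time = 4
  J3 runs 2 units, time = 6
  J4 runs 2 units, time = 8
  J1 runs 2 units, time = 10
  J2 runs 2 units, time = 12
  J3 runs 2 units, time = 14
  J4 runs 2 units, time = 16
  J1 runs 2 units, time = 18
  J2 runs 2 units, time = 20
  J3 runs 2 units, time = 22
  J4 runs 2 units, time = 24
  J1 runs 2 units, time = 26
  J2 runs 2 units, time = 28
  J3 runs 2 units, time = 30
  J4 runs 2 units, time = 32
  J2 runs 2 units, time = 34
  J3 runs 2 units, time = 36
  J4 runs 2 units, time = 38
  J2 runs 2 units, time = 40
  J4 runs 1 units, time = 41
  J2 runs 2 units, time = 43
Finish times: [26, 43, 36, 41]
Average turnaround = 146/4 = 36.5

36.5


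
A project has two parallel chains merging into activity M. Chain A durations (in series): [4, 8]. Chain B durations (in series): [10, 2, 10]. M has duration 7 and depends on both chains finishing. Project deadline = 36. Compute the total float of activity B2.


Forward pass: ES(B2) = sum of predecessors on chain B = 10
EF = ES + duration = 10 + 2 = 12
Backward pass: LF(M) = deadline = 36; LS(M) = 36 - 7 = 29
LF(B2) = LS(M) - sum(successors on chain B) = 29 - 10 = 19
LS = LF - duration = 19 - 2 = 17
Total float = LS - ES = 17 - 10 = 7

7


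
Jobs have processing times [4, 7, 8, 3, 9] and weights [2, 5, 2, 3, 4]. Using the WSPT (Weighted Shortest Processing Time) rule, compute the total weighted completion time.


Compute p/w ratios and sort ascending (WSPT): [(3, 3), (7, 5), (4, 2), (9, 4), (8, 2)]
Compute weighted completion times:
  Job (p=3,w=3): C=3, w*C=3*3=9
  Job (p=7,w=5): C=10, w*C=5*10=50
  Job (p=4,w=2): C=14, w*C=2*14=28
  Job (p=9,w=4): C=23, w*C=4*23=92
  Job (p=8,w=2): C=31, w*C=2*31=62
Total weighted completion time = 241

241


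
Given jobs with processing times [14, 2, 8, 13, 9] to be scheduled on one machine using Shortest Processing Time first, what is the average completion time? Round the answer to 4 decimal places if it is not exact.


Sort jobs by processing time (SPT order): [2, 8, 9, 13, 14]
Compute completion times sequentially:
  Job 1: processing = 2, completes at 2
  Job 2: processing = 8, completes at 10
  Job 3: processing = 9, completes at 19
  Job 4: processing = 13, completes at 32
  Job 5: processing = 14, completes at 46
Sum of completion times = 109
Average completion time = 109/5 = 21.8

21.8


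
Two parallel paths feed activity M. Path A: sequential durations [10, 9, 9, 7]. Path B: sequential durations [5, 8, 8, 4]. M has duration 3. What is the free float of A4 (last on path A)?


ES(A4) = sum of predecessors on chain A = 28
EF(A4) = ES + duration = 28 + 7 = 35
Successor of A4 is M. ES(M) = max(sum(A), sum(B)) = max(35, 25) = 35
Free float = ES(successor) - EF(current) = 35 - 35 = 0

0


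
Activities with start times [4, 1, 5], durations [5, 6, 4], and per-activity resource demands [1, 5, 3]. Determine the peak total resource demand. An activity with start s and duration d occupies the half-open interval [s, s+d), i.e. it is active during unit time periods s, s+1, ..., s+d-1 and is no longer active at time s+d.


Each activity i is active on [start_i, start_i + duration_i).
Compute total resource usage per time slot:
  t=0: active resources = [], total = 0
  t=1: active resources = [5], total = 5
  t=2: active resources = [5], total = 5
  t=3: active resources = [5], total = 5
  t=4: active resources = [1, 5], total = 6
  t=5: active resources = [1, 5, 3], total = 9
  t=6: active resources = [1, 5, 3], total = 9
  t=7: active resources = [1, 3], total = 4
  t=8: active resources = [1, 3], total = 4
Peak resource demand = 9

9


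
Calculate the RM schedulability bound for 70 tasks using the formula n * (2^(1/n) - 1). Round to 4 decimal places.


Compute 2^(1/70) = 1.0099512906
Subtract 1: 1.0099512906 - 1 = 0.0099512906
Multiply by n: 70 * 0.0099512906 = 0.6965903420
Round to 4 dp: 0.6966

0.6966


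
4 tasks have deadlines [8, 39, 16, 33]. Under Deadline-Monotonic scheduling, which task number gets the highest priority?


Sort tasks by relative deadline (ascending):
  Task 1: deadline = 8
  Task 3: deadline = 16
  Task 4: deadline = 33
  Task 2: deadline = 39
Priority order (highest first): [1, 3, 4, 2]
Highest priority task = 1

1


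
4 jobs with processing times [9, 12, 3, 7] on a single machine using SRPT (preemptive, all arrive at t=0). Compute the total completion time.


Since all jobs arrive at t=0, SRPT equals SPT ordering.
SPT order: [3, 7, 9, 12]
Completion times:
  Job 1: p=3, C=3
  Job 2: p=7, C=10
  Job 3: p=9, C=19
  Job 4: p=12, C=31
Total completion time = 3 + 10 + 19 + 31 = 63

63


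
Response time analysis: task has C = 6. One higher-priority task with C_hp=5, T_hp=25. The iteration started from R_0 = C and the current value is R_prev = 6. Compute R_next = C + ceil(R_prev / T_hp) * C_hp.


R_next = C + ceil(R_prev / T_hp) * C_hp
ceil(6 / 25) = ceil(0.24) = 1
Interference = 1 * 5 = 5
R_next = 6 + 5 = 11

11


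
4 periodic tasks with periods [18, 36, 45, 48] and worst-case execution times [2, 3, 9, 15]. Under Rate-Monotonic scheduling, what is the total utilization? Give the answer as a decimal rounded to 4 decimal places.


Compute individual utilizations (exact fractions):
  Task 1: C/T = 2/18 = 1/9 (approx. 0.1111)
  Task 2: C/T = 3/36 = 1/12 (approx. 0.0833)
  Task 3: C/T = 9/45 = 1/5 (approx. 0.2)
  Task 4: C/T = 15/48 = 5/16 (approx. 0.3125)
Total utilization U = 1/9 + 1/12 + 1/5 + 5/16 = 509/720
Rounded to 4 decimal places: U = 0.7069
RM (Liu & Layland) bound for 4 tasks = 0.756828; compare with U = 509/720 (approx. 0.706944)
U <= bound, so schedulable by RM sufficient condition.

0.7069


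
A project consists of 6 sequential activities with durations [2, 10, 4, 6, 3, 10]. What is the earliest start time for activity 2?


Activity 2 starts after activities 1 through 1 complete.
Predecessor durations: [2]
ES = 2 = 2

2


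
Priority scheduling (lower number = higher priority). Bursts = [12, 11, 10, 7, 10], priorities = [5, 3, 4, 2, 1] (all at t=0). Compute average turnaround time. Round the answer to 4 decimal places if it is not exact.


Sort by priority (ascending = highest first):
Order: [(1, 10), (2, 7), (3, 11), (4, 10), (5, 12)]
Completion times:
  Priority 1, burst=10, C=10
  Priority 2, burst=7, C=17
  Priority 3, burst=11, C=28
  Priority 4, burst=10, C=38
  Priority 5, burst=12, C=50
Average turnaround = 143/5 = 28.6

28.6


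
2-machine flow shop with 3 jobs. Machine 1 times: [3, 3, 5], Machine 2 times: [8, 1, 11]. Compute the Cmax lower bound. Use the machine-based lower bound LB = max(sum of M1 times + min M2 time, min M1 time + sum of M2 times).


LB1 = sum(M1 times) + min(M2 times) = 11 + 1 = 12
LB2 = min(M1 times) + sum(M2 times) = 3 + 20 = 23
Lower bound = max(LB1, LB2) = max(12, 23) = 23

23


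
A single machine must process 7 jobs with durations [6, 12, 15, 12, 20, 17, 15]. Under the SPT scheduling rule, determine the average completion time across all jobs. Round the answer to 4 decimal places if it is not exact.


Sort jobs by processing time (SPT order): [6, 12, 12, 15, 15, 17, 20]
Compute completion times sequentially:
  Job 1: processing = 6, completes at 6
  Job 2: processing = 12, completes at 18
  Job 3: processing = 12, completes at 30
  Job 4: processing = 15, completes at 45
  Job 5: processing = 15, completes at 60
  Job 6: processing = 17, completes at 77
  Job 7: processing = 20, completes at 97
Sum of completion times = 333
Average completion time = 333/7 = 47.5714

47.5714


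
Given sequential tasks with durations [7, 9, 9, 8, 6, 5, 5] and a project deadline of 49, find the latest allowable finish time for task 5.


LF(activity 5) = deadline - sum of successor durations
Successors: activities 6 through 7 with durations [5, 5]
Sum of successor durations = 10
LF = 49 - 10 = 39

39


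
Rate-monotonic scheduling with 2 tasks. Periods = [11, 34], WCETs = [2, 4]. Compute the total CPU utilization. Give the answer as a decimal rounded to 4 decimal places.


Compute individual utilizations (exact fractions):
  Task 1: C/T = 2/11 (approx. 0.1818)
  Task 2: C/T = 4/34 = 2/17 (approx. 0.1176)
Total utilization U = 2/11 + 2/17 = 56/187
Rounded to 4 decimal places: U = 0.2995
RM (Liu & Layland) bound for 2 tasks = 0.828427; compare with U = 56/187 (approx. 0.299465)
U <= bound, so schedulable by RM sufficient condition.

0.2995


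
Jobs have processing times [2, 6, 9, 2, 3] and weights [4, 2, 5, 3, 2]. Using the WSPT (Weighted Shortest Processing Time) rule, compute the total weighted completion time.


Compute p/w ratios and sort ascending (WSPT): [(2, 4), (2, 3), (3, 2), (9, 5), (6, 2)]
Compute weighted completion times:
  Job (p=2,w=4): C=2, w*C=4*2=8
  Job (p=2,w=3): C=4, w*C=3*4=12
  Job (p=3,w=2): C=7, w*C=2*7=14
  Job (p=9,w=5): C=16, w*C=5*16=80
  Job (p=6,w=2): C=22, w*C=2*22=44
Total weighted completion time = 158

158


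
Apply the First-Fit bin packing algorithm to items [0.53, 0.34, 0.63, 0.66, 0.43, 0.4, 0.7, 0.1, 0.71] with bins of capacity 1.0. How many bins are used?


Place items sequentially using First-Fit:
  Item 0.53 -> new Bin 1
  Item 0.34 -> Bin 1 (now 0.87)
  Item 0.63 -> new Bin 2
  Item 0.66 -> new Bin 3
  Item 0.43 -> new Bin 4
  Item 0.4 -> Bin 4 (now 0.83)
  Item 0.7 -> new Bin 5
  Item 0.1 -> Bin 1 (now 0.97)
  Item 0.71 -> new Bin 6
Total bins used = 6

6


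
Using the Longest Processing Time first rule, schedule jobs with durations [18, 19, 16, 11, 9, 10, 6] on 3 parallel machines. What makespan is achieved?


Sort jobs in decreasing order (LPT): [19, 18, 16, 11, 10, 9, 6]
Assign each job to the least loaded machine:
  Machine 1: jobs [19, 9], load = 28
  Machine 2: jobs [18, 10], load = 28
  Machine 3: jobs [16, 11, 6], load = 33
Makespan = max load = 33

33


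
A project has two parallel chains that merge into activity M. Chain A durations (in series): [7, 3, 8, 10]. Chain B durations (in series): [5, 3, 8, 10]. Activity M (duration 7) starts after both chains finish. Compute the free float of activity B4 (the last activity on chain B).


ES(B4) = sum of predecessors on chain B = 16
EF(B4) = ES + duration = 16 + 10 = 26
Successor of B4 is M. ES(M) = max(sum(A), sum(B)) = max(28, 26) = 28
Free float = ES(successor) - EF(current) = 28 - 26 = 2

2


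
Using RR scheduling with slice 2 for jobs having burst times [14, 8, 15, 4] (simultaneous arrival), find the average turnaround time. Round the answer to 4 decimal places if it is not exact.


Time quantum = 2
Execution trace:
  J1 runs 2 units, time = 2
  J2 runs 2 units, time = 4
  J3 runs 2 units, time = 6
  J4 runs 2 units, time = 8
  J1 runs 2 units, time = 10
  J2 runs 2 units, time = 12
  J3 runs 2 units, time = 14
  J4 runs 2 units, time = 16
  J1 runs 2 units, time = 18
  J2 runs 2 units, time = 20
  J3 runs 2 units, time = 22
  J1 runs 2 units, time = 24
  J2 runs 2 units, time = 26
  J3 runs 2 units, time = 28
  J1 runs 2 units, time = 30
  J3 runs 2 units, time = 32
  J1 runs 2 units, time = 34
  J3 runs 2 units, time = 36
  J1 runs 2 units, time = 38
  J3 runs 2 units, time = 40
  J3 runs 1 units, time = 41
Finish times: [38, 26, 41, 16]
Average turnaround = 121/4 = 30.25

30.25


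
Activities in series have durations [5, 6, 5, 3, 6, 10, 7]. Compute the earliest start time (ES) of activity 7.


Activity 7 starts after activities 1 through 6 complete.
Predecessor durations: [5, 6, 5, 3, 6, 10]
ES = 5 + 6 + 5 + 3 + 6 + 10 = 35

35


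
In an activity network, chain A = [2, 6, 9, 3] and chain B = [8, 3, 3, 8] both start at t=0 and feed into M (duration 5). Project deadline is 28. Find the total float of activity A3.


Forward pass: ES(A3) = sum of predecessors on chain A = 8
EF = ES + duration = 8 + 9 = 17
Backward pass: LF(M) = deadline = 28; LS(M) = 28 - 5 = 23
LF(A3) = LS(M) - sum(successors on chain A) = 23 - 3 = 20
LS = LF - duration = 20 - 9 = 11
Total float = LS - ES = 11 - 8 = 3

3


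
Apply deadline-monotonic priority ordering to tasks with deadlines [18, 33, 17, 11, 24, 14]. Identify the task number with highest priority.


Sort tasks by relative deadline (ascending):
  Task 4: deadline = 11
  Task 6: deadline = 14
  Task 3: deadline = 17
  Task 1: deadline = 18
  Task 5: deadline = 24
  Task 2: deadline = 33
Priority order (highest first): [4, 6, 3, 1, 5, 2]
Highest priority task = 4

4


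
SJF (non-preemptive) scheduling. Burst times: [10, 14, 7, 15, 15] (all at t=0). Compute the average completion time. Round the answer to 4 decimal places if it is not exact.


SJF order (ascending): [7, 10, 14, 15, 15]
Completion times:
  Job 1: burst=7, C=7
  Job 2: burst=10, C=17
  Job 3: burst=14, C=31
  Job 4: burst=15, C=46
  Job 5: burst=15, C=61
Average completion = 162/5 = 32.4

32.4


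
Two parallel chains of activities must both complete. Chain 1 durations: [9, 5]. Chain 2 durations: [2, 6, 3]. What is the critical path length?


Path A total = 9 + 5 = 14
Path B total = 2 + 6 + 3 = 11
Critical path = longest path = max(14, 11) = 14

14


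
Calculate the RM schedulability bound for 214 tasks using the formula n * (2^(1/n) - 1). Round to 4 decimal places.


Compute 2^(1/214) = 1.0032442568
Subtract 1: 1.0032442568 - 1 = 0.0032442568
Multiply by n: 214 * 0.0032442568 = 0.6942709552
Round to 4 dp: 0.6943

0.6943


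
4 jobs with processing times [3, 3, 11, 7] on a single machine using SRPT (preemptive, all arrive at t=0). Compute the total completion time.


Since all jobs arrive at t=0, SRPT equals SPT ordering.
SPT order: [3, 3, 7, 11]
Completion times:
  Job 1: p=3, C=3
  Job 2: p=3, C=6
  Job 3: p=7, C=13
  Job 4: p=11, C=24
Total completion time = 3 + 6 + 13 + 24 = 46

46


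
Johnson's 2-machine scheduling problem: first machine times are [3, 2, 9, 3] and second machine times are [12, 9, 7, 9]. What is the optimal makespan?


Apply Johnson's rule:
  Group 1 (a <= b): [(2, 2, 9), (1, 3, 12), (4, 3, 9)]
  Group 2 (a > b): [(3, 9, 7)]
Optimal job order: [2, 1, 4, 3]
Schedule:
  Job 2: M1 done at 2, M2 done at 11
  Job 1: M1 done at 5, M2 done at 23
  Job 4: M1 done at 8, M2 done at 32
  Job 3: M1 done at 17, M2 done at 39
Makespan = 39

39


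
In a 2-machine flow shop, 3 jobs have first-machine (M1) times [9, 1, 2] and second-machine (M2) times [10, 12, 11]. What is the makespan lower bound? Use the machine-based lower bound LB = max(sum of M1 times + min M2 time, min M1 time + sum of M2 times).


LB1 = sum(M1 times) + min(M2 times) = 12 + 10 = 22
LB2 = min(M1 times) + sum(M2 times) = 1 + 33 = 34
Lower bound = max(LB1, LB2) = max(22, 34) = 34

34


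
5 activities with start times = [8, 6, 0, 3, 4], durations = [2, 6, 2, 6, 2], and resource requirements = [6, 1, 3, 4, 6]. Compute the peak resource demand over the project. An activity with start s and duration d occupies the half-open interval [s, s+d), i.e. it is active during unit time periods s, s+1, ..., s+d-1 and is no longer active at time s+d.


Each activity i is active on [start_i, start_i + duration_i).
Compute total resource usage per time slot:
  t=0: active resources = [3], total = 3
  t=1: active resources = [3], total = 3
  t=2: active resources = [], total = 0
  t=3: active resources = [4], total = 4
  t=4: active resources = [4, 6], total = 10
  t=5: active resources = [4, 6], total = 10
  t=6: active resources = [1, 4], total = 5
  t=7: active resources = [1, 4], total = 5
  t=8: active resources = [6, 1, 4], total = 11
  t=9: active resources = [6, 1], total = 7
  t=10: active resources = [1], total = 1
  t=11: active resources = [1], total = 1
Peak resource demand = 11

11


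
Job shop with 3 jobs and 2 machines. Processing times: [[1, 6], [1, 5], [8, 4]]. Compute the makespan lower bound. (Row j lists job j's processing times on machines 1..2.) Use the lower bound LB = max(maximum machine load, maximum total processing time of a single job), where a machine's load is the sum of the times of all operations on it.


Machine loads:
  Machine 1: 1 + 1 + 8 = 10
  Machine 2: 6 + 5 + 4 = 15
Max machine load = 15
Job totals:
  Job 1: 7
  Job 2: 6
  Job 3: 12
Max job total = 12
Lower bound = max(15, 12) = 15

15


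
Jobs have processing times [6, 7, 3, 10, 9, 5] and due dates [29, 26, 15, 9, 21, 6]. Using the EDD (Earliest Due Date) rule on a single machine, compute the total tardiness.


Sort by due date (EDD order): [(5, 6), (10, 9), (3, 15), (9, 21), (7, 26), (6, 29)]
Compute completion times and tardiness:
  Job 1: p=5, d=6, C=5, tardiness=max(0,5-6)=0
  Job 2: p=10, d=9, C=15, tardiness=max(0,15-9)=6
  Job 3: p=3, d=15, C=18, tardiness=max(0,18-15)=3
  Job 4: p=9, d=21, C=27, tardiness=max(0,27-21)=6
  Job 5: p=7, d=26, C=34, tardiness=max(0,34-26)=8
  Job 6: p=6, d=29, C=40, tardiness=max(0,40-29)=11
Total tardiness = 34

34


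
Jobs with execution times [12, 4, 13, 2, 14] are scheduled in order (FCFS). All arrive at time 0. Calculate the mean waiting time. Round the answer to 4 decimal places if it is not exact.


FCFS order (as given): [12, 4, 13, 2, 14]
Waiting times:
  Job 1: wait = 0
  Job 2: wait = 12
  Job 3: wait = 16
  Job 4: wait = 29
  Job 5: wait = 31
Sum of waiting times = 88
Average waiting time = 88/5 = 17.6

17.6


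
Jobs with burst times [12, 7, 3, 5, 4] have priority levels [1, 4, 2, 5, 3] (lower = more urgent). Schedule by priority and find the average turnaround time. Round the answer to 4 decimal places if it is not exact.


Sort by priority (ascending = highest first):
Order: [(1, 12), (2, 3), (3, 4), (4, 7), (5, 5)]
Completion times:
  Priority 1, burst=12, C=12
  Priority 2, burst=3, C=15
  Priority 3, burst=4, C=19
  Priority 4, burst=7, C=26
  Priority 5, burst=5, C=31
Average turnaround = 103/5 = 20.6

20.6


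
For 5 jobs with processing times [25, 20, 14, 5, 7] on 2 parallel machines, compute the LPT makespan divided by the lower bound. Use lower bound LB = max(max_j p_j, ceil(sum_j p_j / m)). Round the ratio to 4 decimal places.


LPT order: [25, 20, 14, 7, 5]
Machine loads after assignment: [37, 34]
LPT makespan = 37
Lower bound = max(max_job, ceil(total/2)) = max(25, 36) = 36
Ratio = 37 / 36 = 1.0278

1.0278


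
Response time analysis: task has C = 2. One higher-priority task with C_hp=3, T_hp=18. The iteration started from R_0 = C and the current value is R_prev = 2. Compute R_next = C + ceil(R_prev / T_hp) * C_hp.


R_next = C + ceil(R_prev / T_hp) * C_hp
ceil(2 / 18) = ceil(0.1111) = 1
Interference = 1 * 3 = 3
R_next = 2 + 3 = 5

5


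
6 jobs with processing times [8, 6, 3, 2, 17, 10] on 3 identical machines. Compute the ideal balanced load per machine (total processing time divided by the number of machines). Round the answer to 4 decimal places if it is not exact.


Total processing time = 8 + 6 + 3 + 2 + 17 + 10 = 46
Number of machines = 3
Ideal balanced load = 46 / 3 = 15.3333

15.3333


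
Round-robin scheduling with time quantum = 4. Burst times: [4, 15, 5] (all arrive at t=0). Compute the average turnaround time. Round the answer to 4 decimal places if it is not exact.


Time quantum = 4
Execution trace:
  J1 runs 4 units, time = 4
  J2 runs 4 units, time = 8
  J3 runs 4 units, time = 12
  J2 runs 4 units, time = 16
  J3 runs 1 units, time = 17
  J2 runs 4 units, time = 21
  J2 runs 3 units, time = 24
Finish times: [4, 24, 17]
Average turnaround = 45/3 = 15.0

15.0


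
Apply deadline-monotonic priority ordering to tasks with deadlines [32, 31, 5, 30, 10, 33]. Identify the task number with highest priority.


Sort tasks by relative deadline (ascending):
  Task 3: deadline = 5
  Task 5: deadline = 10
  Task 4: deadline = 30
  Task 2: deadline = 31
  Task 1: deadline = 32
  Task 6: deadline = 33
Priority order (highest first): [3, 5, 4, 2, 1, 6]
Highest priority task = 3

3


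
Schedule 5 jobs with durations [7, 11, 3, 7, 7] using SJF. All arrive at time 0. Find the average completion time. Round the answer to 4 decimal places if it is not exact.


SJF order (ascending): [3, 7, 7, 7, 11]
Completion times:
  Job 1: burst=3, C=3
  Job 2: burst=7, C=10
  Job 3: burst=7, C=17
  Job 4: burst=7, C=24
  Job 5: burst=11, C=35
Average completion = 89/5 = 17.8

17.8


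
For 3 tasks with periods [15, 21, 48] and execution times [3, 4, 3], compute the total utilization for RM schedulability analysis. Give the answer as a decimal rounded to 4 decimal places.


Compute individual utilizations (exact fractions):
  Task 1: C/T = 3/15 = 1/5 (approx. 0.2)
  Task 2: C/T = 4/21 (approx. 0.1905)
  Task 3: C/T = 3/48 = 1/16 (approx. 0.0625)
Total utilization U = 1/5 + 4/21 + 1/16 = 761/1680
Rounded to 4 decimal places: U = 0.4530
RM (Liu & Layland) bound for 3 tasks = 0.779763; compare with U = 761/1680 (approx. 0.452976)
U <= bound, so schedulable by RM sufficient condition.

0.4530


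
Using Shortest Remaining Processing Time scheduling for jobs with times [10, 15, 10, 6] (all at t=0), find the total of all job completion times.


Since all jobs arrive at t=0, SRPT equals SPT ordering.
SPT order: [6, 10, 10, 15]
Completion times:
  Job 1: p=6, C=6
  Job 2: p=10, C=16
  Job 3: p=10, C=26
  Job 4: p=15, C=41
Total completion time = 6 + 16 + 26 + 41 = 89

89


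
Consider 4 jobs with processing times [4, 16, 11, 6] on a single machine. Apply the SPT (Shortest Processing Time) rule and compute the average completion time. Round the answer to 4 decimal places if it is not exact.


Sort jobs by processing time (SPT order): [4, 6, 11, 16]
Compute completion times sequentially:
  Job 1: processing = 4, completes at 4
  Job 2: processing = 6, completes at 10
  Job 3: processing = 11, completes at 21
  Job 4: processing = 16, completes at 37
Sum of completion times = 72
Average completion time = 72/4 = 18.0

18.0


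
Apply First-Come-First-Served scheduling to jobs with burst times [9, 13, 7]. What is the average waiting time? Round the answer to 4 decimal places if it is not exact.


FCFS order (as given): [9, 13, 7]
Waiting times:
  Job 1: wait = 0
  Job 2: wait = 9
  Job 3: wait = 22
Sum of waiting times = 31
Average waiting time = 31/3 = 10.3333

10.3333


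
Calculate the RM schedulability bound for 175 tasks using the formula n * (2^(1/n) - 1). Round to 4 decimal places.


Compute 2^(1/175) = 1.0039686955
Subtract 1: 1.0039686955 - 1 = 0.0039686955
Multiply by n: 175 * 0.0039686955 = 0.6945217125
Round to 4 dp: 0.6945

0.6945


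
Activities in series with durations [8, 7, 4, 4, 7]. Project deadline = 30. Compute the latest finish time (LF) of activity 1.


LF(activity 1) = deadline - sum of successor durations
Successors: activities 2 through 5 with durations [7, 4, 4, 7]
Sum of successor durations = 22
LF = 30 - 22 = 8

8


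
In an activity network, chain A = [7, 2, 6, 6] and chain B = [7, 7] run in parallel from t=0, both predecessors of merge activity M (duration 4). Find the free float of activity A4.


ES(A4) = sum of predecessors on chain A = 15
EF(A4) = ES + duration = 15 + 6 = 21
Successor of A4 is M. ES(M) = max(sum(A), sum(B)) = max(21, 14) = 21
Free float = ES(successor) - EF(current) = 21 - 21 = 0

0


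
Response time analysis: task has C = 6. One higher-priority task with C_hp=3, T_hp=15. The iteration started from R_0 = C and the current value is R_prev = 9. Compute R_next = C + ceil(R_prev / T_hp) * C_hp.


R_next = C + ceil(R_prev / T_hp) * C_hp
ceil(9 / 15) = ceil(0.6) = 1
Interference = 1 * 3 = 3
R_next = 6 + 3 = 9
R_next = R_prev, so the iteration has converged (response time = 9).

9


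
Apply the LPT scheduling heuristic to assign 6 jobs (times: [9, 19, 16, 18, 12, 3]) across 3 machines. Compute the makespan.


Sort jobs in decreasing order (LPT): [19, 18, 16, 12, 9, 3]
Assign each job to the least loaded machine:
  Machine 1: jobs [19, 3], load = 22
  Machine 2: jobs [18, 9], load = 27
  Machine 3: jobs [16, 12], load = 28
Makespan = max load = 28

28


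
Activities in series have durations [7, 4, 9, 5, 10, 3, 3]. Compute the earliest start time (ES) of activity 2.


Activity 2 starts after activities 1 through 1 complete.
Predecessor durations: [7]
ES = 7 = 7

7


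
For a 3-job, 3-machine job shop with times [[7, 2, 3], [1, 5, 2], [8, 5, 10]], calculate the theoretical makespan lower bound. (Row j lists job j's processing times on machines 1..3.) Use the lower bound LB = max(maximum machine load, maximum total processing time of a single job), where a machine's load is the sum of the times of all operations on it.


Machine loads:
  Machine 1: 7 + 1 + 8 = 16
  Machine 2: 2 + 5 + 5 = 12
  Machine 3: 3 + 2 + 10 = 15
Max machine load = 16
Job totals:
  Job 1: 12
  Job 2: 8
  Job 3: 23
Max job total = 23
Lower bound = max(16, 23) = 23

23


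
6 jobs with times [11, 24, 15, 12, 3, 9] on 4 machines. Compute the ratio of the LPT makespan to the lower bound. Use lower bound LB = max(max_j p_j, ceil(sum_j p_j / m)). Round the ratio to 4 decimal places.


LPT order: [24, 15, 12, 11, 9, 3]
Machine loads after assignment: [24, 15, 15, 20]
LPT makespan = 24
Lower bound = max(max_job, ceil(total/4)) = max(24, 19) = 24
Ratio = 24 / 24 = 1.0

1.0


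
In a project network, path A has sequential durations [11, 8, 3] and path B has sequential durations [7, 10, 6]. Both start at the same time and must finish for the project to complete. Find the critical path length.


Path A total = 11 + 8 + 3 = 22
Path B total = 7 + 10 + 6 = 23
Critical path = longest path = max(22, 23) = 23

23


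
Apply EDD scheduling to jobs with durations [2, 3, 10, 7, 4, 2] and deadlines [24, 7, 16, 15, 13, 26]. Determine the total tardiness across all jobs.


Sort by due date (EDD order): [(3, 7), (4, 13), (7, 15), (10, 16), (2, 24), (2, 26)]
Compute completion times and tardiness:
  Job 1: p=3, d=7, C=3, tardiness=max(0,3-7)=0
  Job 2: p=4, d=13, C=7, tardiness=max(0,7-13)=0
  Job 3: p=7, d=15, C=14, tardiness=max(0,14-15)=0
  Job 4: p=10, d=16, C=24, tardiness=max(0,24-16)=8
  Job 5: p=2, d=24, C=26, tardiness=max(0,26-24)=2
  Job 6: p=2, d=26, C=28, tardiness=max(0,28-26)=2
Total tardiness = 12

12


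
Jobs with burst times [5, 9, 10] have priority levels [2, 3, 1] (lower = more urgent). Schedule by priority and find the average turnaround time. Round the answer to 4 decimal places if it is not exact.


Sort by priority (ascending = highest first):
Order: [(1, 10), (2, 5), (3, 9)]
Completion times:
  Priority 1, burst=10, C=10
  Priority 2, burst=5, C=15
  Priority 3, burst=9, C=24
Average turnaround = 49/3 = 16.3333

16.3333


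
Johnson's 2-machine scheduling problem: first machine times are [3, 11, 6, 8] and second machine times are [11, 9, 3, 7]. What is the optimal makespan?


Apply Johnson's rule:
  Group 1 (a <= b): [(1, 3, 11)]
  Group 2 (a > b): [(2, 11, 9), (4, 8, 7), (3, 6, 3)]
Optimal job order: [1, 2, 4, 3]
Schedule:
  Job 1: M1 done at 3, M2 done at 14
  Job 2: M1 done at 14, M2 done at 23
  Job 4: M1 done at 22, M2 done at 30
  Job 3: M1 done at 28, M2 done at 33
Makespan = 33

33


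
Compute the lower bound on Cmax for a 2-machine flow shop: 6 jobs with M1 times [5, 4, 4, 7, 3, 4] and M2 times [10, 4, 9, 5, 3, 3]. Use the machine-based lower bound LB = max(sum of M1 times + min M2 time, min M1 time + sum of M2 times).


LB1 = sum(M1 times) + min(M2 times) = 27 + 3 = 30
LB2 = min(M1 times) + sum(M2 times) = 3 + 34 = 37
Lower bound = max(LB1, LB2) = max(30, 37) = 37

37


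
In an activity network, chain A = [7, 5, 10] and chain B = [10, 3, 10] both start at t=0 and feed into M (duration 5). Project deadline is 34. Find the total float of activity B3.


Forward pass: ES(B3) = sum of predecessors on chain B = 13
EF = ES + duration = 13 + 10 = 23
Backward pass: LF(M) = deadline = 34; LS(M) = 34 - 5 = 29
LF(B3) = LS(M) - sum(successors on chain B) = 29 - 0 = 29
LS = LF - duration = 29 - 10 = 19
Total float = LS - ES = 19 - 13 = 6

6


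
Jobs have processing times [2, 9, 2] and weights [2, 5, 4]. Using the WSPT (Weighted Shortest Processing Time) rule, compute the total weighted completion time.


Compute p/w ratios and sort ascending (WSPT): [(2, 4), (2, 2), (9, 5)]
Compute weighted completion times:
  Job (p=2,w=4): C=2, w*C=4*2=8
  Job (p=2,w=2): C=4, w*C=2*4=8
  Job (p=9,w=5): C=13, w*C=5*13=65
Total weighted completion time = 81

81


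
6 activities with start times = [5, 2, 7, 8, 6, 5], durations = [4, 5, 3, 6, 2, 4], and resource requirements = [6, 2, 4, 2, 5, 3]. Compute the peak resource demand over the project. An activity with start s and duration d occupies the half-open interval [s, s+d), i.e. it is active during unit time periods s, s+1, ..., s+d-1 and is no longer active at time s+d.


Each activity i is active on [start_i, start_i + duration_i).
Compute total resource usage per time slot:
  t=0: active resources = [], total = 0
  t=1: active resources = [], total = 0
  t=2: active resources = [2], total = 2
  t=3: active resources = [2], total = 2
  t=4: active resources = [2], total = 2
  t=5: active resources = [6, 2, 3], total = 11
  t=6: active resources = [6, 2, 5, 3], total = 16
  t=7: active resources = [6, 4, 5, 3], total = 18
  t=8: active resources = [6, 4, 2, 3], total = 15
  t=9: active resources = [4, 2], total = 6
  t=10: active resources = [2], total = 2
  t=11: active resources = [2], total = 2
  t=12: active resources = [2], total = 2
  t=13: active resources = [2], total = 2
Peak resource demand = 18

18


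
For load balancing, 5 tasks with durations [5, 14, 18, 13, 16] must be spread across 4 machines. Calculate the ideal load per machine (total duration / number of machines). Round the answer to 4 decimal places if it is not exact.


Total processing time = 5 + 14 + 18 + 13 + 16 = 66
Number of machines = 4
Ideal balanced load = 66 / 4 = 16.5

16.5


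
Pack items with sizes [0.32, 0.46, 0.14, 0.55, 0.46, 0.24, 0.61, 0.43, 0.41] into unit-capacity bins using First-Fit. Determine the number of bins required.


Place items sequentially using First-Fit:
  Item 0.32 -> new Bin 1
  Item 0.46 -> Bin 1 (now 0.78)
  Item 0.14 -> Bin 1 (now 0.92)
  Item 0.55 -> new Bin 2
  Item 0.46 -> new Bin 3
  Item 0.24 -> Bin 2 (now 0.79)
  Item 0.61 -> new Bin 4
  Item 0.43 -> Bin 3 (now 0.89)
  Item 0.41 -> new Bin 5
Total bins used = 5

5


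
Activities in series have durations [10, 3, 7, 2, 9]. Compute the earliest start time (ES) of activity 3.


Activity 3 starts after activities 1 through 2 complete.
Predecessor durations: [10, 3]
ES = 10 + 3 = 13

13


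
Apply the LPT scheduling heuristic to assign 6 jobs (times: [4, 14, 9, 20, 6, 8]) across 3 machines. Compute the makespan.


Sort jobs in decreasing order (LPT): [20, 14, 9, 8, 6, 4]
Assign each job to the least loaded machine:
  Machine 1: jobs [20], load = 20
  Machine 2: jobs [14, 6], load = 20
  Machine 3: jobs [9, 8, 4], load = 21
Makespan = max load = 21

21


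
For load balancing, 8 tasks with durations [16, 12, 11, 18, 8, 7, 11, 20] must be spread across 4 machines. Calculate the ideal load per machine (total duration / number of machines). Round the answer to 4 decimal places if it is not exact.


Total processing time = 16 + 12 + 11 + 18 + 8 + 7 + 11 + 20 = 103
Number of machines = 4
Ideal balanced load = 103 / 4 = 25.75

25.75


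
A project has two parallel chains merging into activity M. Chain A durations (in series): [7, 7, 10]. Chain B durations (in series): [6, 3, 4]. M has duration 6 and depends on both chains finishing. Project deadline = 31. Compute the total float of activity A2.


Forward pass: ES(A2) = sum of predecessors on chain A = 7
EF = ES + duration = 7 + 7 = 14
Backward pass: LF(M) = deadline = 31; LS(M) = 31 - 6 = 25
LF(A2) = LS(M) - sum(successors on chain A) = 25 - 10 = 15
LS = LF - duration = 15 - 7 = 8
Total float = LS - ES = 8 - 7 = 1

1


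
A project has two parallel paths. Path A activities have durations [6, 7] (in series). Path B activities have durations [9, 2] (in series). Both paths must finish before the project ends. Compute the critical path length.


Path A total = 6 + 7 = 13
Path B total = 9 + 2 = 11
Critical path = longest path = max(13, 11) = 13

13


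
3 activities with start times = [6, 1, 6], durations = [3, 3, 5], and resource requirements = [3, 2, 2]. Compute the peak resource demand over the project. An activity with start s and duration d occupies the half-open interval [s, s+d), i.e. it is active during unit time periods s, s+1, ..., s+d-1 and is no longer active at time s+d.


Each activity i is active on [start_i, start_i + duration_i).
Compute total resource usage per time slot:
  t=0: active resources = [], total = 0
  t=1: active resources = [2], total = 2
  t=2: active resources = [2], total = 2
  t=3: active resources = [2], total = 2
  t=4: active resources = [], total = 0
  t=5: active resources = [], total = 0
  t=6: active resources = [3, 2], total = 5
  t=7: active resources = [3, 2], total = 5
  t=8: active resources = [3, 2], total = 5
  t=9: active resources = [2], total = 2
  t=10: active resources = [2], total = 2
Peak resource demand = 5

5
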